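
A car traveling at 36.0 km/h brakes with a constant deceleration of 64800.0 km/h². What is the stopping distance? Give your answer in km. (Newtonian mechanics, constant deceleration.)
d = v₀² / (2a) (with unit conversion) = 0.01 km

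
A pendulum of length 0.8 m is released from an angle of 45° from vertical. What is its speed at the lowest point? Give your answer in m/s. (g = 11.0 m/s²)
h = L(1 − cosθ) = 0.8×(1 − cos45°) = 0.2343 m
v = √(2gh) = √(2×11.0×0.2343) = 2.27 m/s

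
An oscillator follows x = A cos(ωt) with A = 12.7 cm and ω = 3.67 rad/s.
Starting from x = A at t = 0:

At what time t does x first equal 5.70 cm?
cos(ωt) = x/A = 5.7/12.7 = 0.4488
ωt = arccos(0.4488) = 1.105 rad
t = 1.105/3.67 = 0.3012 s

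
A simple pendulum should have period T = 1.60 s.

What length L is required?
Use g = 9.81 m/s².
T = 2π√(L/g) → L = g(T/2π)² = 9.81×(1.6/2π)² = 0.6361 m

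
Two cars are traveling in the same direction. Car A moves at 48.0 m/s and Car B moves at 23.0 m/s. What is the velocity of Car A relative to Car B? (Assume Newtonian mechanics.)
v_rel = v_A - v_B = 48.0 - 23.0 = 25.0 m/s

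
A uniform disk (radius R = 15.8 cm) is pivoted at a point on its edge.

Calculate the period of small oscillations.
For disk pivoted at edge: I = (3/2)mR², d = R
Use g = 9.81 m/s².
I/m = (3/2)R² = 0.03745 m²; d = R = 0.158 m
T = 2π√((3/2)R²/(gR)) = 2π√(3R/(2g)) = 0.9766 s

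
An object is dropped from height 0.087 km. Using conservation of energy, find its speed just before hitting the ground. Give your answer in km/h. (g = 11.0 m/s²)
mgh = ½mv² → v = √(2gh) = √(2×11.0×87) = 43.75 m/s = 157.5 km/h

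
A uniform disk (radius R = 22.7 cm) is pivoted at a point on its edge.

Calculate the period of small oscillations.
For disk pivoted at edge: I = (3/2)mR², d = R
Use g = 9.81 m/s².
I/m = (3/2)R² = 0.07729 m²; d = R = 0.227 m
T = 2π√((3/2)R²/(gR)) = 2π√(3R/(2g)) = 1.171 s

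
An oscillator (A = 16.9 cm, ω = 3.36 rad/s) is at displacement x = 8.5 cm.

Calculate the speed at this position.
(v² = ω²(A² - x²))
v = ω√(A² − x²) = 3.36×√(0.169² − 0.085²) = 0.4908 m/s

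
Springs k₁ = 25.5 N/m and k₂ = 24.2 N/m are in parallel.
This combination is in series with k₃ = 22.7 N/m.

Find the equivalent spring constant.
k₁₂ = k₁ + k₂ = 49.7 N/m (parallel)
1/k_eq = 1/k₁₂ + 1/k₃ → k_eq = 15.58 N/m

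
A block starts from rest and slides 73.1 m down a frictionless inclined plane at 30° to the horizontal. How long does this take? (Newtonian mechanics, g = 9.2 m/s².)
a = g sin(θ) = 9.2 × sin(30°) = 4.6 m/s²
t = √(2d/a) = √(2 × 73.1 / 4.6) = 5.64 s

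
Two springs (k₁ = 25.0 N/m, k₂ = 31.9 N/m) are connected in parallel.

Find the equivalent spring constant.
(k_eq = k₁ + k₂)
k_eq = k₁ + k₂ = 25.0 + 31.9 = 56.9 N/m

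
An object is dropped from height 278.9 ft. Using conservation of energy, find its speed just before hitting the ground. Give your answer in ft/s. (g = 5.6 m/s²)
mgh = ½mv² → v = √(2gh) = √(2×5.6×85.01) = 30.86 m/s = 101.2 ft/s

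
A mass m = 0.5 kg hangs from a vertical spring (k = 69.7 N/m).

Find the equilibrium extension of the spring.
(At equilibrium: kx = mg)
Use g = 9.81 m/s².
x_eq = mg/k = 0.5×9.81/69.7 = 0.07037 m = 7.037 cm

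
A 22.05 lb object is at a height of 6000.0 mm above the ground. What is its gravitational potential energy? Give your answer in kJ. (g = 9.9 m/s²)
PE = mgh = 10 kg × 9.9 m/s² × 6 m = 594.1 J = 0.5941 kJ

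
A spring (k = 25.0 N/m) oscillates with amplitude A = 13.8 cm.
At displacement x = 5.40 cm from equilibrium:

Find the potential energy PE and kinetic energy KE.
E_total = ½kA² = ½×25.0×(0.138)² = 0.2381 J
PE = ½kx² = ½×25.0×(0.054)² = 0.03645 J
KE = E_total − PE = 0.2016 J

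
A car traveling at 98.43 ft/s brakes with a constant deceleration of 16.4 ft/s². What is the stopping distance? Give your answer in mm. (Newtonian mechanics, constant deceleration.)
d = v₀² / (2a) (with unit conversion) = 90030.0 mm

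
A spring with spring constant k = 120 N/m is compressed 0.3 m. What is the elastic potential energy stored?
PE = ½kx² = ½×120×0.3² = 5.4 J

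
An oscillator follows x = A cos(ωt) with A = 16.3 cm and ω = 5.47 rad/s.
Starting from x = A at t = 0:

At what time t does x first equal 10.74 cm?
cos(ωt) = x/A = 10.74/16.3 = 0.6589
ωt = arccos(0.6589) = 0.8514 rad
t = 0.8514/5.47 = 0.1557 s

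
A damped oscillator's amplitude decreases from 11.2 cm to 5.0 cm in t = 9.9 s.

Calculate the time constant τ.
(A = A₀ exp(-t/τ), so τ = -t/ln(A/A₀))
A/A₀ = 5.0/11.2 = 0.4464; ln(A/A₀) = -0.8065
τ = −t/ln(A/A₀) = −9.9/-0.8065 = 12.28 s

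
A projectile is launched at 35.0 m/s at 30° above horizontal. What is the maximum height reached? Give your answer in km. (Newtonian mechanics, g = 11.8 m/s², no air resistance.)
H = v₀²sin²(θ)/(2g) (with unit conversion) = 0.01298 km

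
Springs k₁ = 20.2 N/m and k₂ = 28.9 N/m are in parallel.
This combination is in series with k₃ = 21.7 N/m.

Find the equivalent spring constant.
k₁₂ = k₁ + k₂ = 49.1 N/m (parallel)
1/k_eq = 1/k₁₂ + 1/k₃ → k_eq = 15.05 N/m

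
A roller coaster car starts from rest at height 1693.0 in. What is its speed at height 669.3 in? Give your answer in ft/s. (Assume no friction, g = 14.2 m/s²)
mgh₁ = ½mv₂² + mgh₂ → v₂ = √(2g(h₁−h₂)) = √(2×14.2×(43−17)) = 27.17 m/s = 89.16 ft/s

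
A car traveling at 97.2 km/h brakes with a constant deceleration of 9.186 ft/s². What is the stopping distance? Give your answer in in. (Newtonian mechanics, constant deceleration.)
d = v₀² / (2a) (with unit conversion) = 5125.0 in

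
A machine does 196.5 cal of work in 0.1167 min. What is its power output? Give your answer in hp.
P = W/t = 822.2 J / 7.002 s = 117.4 W = 0.1575 hp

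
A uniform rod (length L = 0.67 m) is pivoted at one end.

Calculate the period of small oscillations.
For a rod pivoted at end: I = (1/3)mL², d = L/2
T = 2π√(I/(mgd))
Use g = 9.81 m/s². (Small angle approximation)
I/m = (1/3)L² = 0.1496 m²; d = L/2 = 0.335 m
T = 2π√(I/(mgd)) = 2π√(0.1496/(9.81×0.335)) = 1.341 s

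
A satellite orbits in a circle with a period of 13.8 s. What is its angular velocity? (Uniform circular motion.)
ω = 2π/T = 2π/13.8 = 0.4553 rad/s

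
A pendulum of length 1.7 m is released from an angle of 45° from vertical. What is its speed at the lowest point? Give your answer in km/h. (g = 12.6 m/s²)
h = L(1 − cosθ) = 1.7×(1 − cos45°) = 0.4979 m
v = √(2gh) = √(2×12.6×0.4979) = 3.542 m/s = 12.75 km/h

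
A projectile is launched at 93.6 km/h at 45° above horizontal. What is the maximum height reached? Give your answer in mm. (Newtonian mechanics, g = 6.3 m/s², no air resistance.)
H = v₀²sin²(θ)/(2g) (with unit conversion) = 26830.0 mm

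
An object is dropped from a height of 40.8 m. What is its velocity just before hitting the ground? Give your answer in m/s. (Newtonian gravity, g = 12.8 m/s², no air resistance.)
v = √(2gh) = 32.32 m/s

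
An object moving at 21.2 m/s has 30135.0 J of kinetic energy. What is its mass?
KE = ½mv² → m = 2KE/v² = 2×30135.0/21.2² = 134.1 kg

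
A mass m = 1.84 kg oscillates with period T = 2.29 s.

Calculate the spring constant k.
T = 2π√(m/k) → k = m(2π/T)² = 1.84×(2π/2.29)² = 13.85 N/m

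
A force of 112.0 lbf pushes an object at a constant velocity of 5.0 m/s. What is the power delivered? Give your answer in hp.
P = Fv = 498.2 N × 5 m/s = 2491 W = 3.34 hp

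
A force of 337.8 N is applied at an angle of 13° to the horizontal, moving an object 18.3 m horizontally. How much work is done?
W = Fd cosθ = 337.8×18.3×cos(13°) = 6023.3 J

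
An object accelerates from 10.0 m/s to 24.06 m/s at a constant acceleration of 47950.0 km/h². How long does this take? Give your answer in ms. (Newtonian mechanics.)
t = (v - v₀)/a (with unit conversion) = 3800.0 ms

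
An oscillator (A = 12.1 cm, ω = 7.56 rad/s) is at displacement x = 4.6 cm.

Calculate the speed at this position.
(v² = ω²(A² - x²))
v = ω√(A² − x²) = 7.56×√(0.121² − 0.046²) = 0.8461 m/s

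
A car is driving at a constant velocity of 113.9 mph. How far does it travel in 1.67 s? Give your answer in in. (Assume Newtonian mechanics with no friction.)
d = vt (with unit conversion) = 3348.0 in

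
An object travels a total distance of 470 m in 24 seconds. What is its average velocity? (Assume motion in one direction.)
v_avg = Δd / Δt = 470 / 24 = 19.58 m/s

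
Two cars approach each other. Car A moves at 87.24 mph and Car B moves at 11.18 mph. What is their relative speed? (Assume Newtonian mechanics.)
v_rel = v_A + v_B = 87.24 + 11.18 = 98.42 mph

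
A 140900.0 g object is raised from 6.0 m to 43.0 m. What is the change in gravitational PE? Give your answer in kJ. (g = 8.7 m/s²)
ΔPE = mg(h₂ − h₁) = 140.9 kg × 8.7 m/s² × (43 − 6) m = 4.536e+04 J = 45.36 kJ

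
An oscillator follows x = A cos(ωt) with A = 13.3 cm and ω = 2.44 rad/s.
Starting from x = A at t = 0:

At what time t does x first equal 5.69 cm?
cos(ωt) = x/A = 5.69/13.3 = 0.4278
ωt = arccos(0.4278) = 1.129 rad
t = 1.129/2.44 = 0.4626 s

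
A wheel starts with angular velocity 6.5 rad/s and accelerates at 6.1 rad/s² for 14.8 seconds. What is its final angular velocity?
ω = ω₀ + αt = 6.5 + 6.1 × 14.8 = 96.78 rad/s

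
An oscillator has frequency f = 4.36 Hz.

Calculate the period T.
T = 1/f = 1/4.36 = 0.2294 s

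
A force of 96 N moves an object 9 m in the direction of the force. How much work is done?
W = Fd = 96×9 = 864.0 J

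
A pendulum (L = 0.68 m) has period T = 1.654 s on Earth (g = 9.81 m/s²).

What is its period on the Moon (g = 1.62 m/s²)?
T = 2π√(L/g), so T_moon/T_earth = √(g_earth/g_moon)
T_moon = 2π√(0.68/1.62) = 4.071 s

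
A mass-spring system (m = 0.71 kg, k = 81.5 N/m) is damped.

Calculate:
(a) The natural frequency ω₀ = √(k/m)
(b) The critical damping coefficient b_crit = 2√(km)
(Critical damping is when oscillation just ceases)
ω₀ = √(k/m) = √(81.5/0.71) = 10.71 rad/s
b_crit = 2√(km) = 2√(81.5×0.71) = 15.21 kg/s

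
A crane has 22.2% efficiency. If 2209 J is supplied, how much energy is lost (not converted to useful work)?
W_out = η × W_in = 0.222×2209 = 490.4 J
W_lost = W_in − W_out = 2209 − 490.4 = 1718.6 J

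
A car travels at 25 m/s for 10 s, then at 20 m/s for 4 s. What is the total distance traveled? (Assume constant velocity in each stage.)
d₁ = v₁t₁ = 25 × 10 = 250 m
d₂ = v₂t₂ = 20 × 4 = 80 m
d_total = 250 + 80 = 330 m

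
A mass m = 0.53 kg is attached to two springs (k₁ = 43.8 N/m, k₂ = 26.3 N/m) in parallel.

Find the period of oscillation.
k_eq = k₁+k₂ = 70.1 N/m
T = 2π√(m/k_eq) = 2π√(0.53/70.1) = 0.5463 s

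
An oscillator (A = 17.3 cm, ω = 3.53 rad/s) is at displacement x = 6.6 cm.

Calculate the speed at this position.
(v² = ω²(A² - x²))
v = ω√(A² − x²) = 3.53×√(0.173² − 0.066²) = 0.5645 m/s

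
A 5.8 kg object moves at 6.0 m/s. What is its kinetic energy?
KE = ½mv² = ½×5.8×6.0² = 104.4 J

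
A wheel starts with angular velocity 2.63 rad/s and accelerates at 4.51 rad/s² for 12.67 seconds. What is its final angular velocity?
ω = ω₀ + αt = 2.63 + 4.51 × 12.67 = 59.77 rad/s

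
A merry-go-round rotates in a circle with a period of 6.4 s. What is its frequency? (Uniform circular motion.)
f = 1/T = 1/6.4 = 0.1562 Hz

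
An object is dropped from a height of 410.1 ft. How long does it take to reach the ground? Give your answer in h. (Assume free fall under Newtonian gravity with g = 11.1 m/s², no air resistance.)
t = √(2h/g) (with unit conversion) = 0.001318 h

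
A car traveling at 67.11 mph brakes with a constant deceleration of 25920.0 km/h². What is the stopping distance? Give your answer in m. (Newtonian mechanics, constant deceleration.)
d = v₀² / (2a) (with unit conversion) = 225.0 m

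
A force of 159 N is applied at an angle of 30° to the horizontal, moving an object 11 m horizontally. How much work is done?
W = Fd cosθ = 159×11×cos(30°) = 1514.7 J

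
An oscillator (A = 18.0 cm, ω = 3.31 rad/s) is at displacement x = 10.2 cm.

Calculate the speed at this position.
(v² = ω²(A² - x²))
v = ω√(A² − x²) = 3.31×√(0.18² − 0.102²) = 0.4909 m/s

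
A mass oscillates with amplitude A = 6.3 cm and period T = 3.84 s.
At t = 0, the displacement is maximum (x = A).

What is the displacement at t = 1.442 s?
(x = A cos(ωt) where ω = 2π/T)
ω = 2π/T = 2π/3.84 = 1.636 rad/s
x = A cos(ωt) = 6.3×cos(1.636×1.442) = -4.469 cm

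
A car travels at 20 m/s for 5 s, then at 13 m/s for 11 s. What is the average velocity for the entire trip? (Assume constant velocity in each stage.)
d₁ = v₁t₁ = 20 × 5 = 100 m
d₂ = v₂t₂ = 13 × 11 = 143 m
d_total = 243 m, t_total = 16 s
v_avg = d_total/t_total = 243/16 = 15.19 m/s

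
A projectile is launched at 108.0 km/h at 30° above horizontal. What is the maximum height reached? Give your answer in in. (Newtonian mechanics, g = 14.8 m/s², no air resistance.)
H = v₀²sin²(θ)/(2g) (with unit conversion) = 299.3 in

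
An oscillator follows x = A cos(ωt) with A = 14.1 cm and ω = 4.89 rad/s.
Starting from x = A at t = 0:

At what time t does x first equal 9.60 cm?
cos(ωt) = x/A = 9.6/14.1 = 0.6809
ωt = arccos(0.6809) = 0.8219 rad
t = 0.8219/4.89 = 0.1681 s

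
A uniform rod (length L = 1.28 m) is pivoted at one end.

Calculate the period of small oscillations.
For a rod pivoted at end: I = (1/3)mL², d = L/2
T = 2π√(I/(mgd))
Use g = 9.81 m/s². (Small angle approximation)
I/m = (1/3)L² = 0.5461 m²; d = L/2 = 0.64 m
T = 2π√(I/(mgd)) = 2π√(0.5461/(9.81×0.64)) = 1.853 s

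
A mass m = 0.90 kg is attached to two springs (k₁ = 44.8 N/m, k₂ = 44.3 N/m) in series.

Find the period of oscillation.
k_eq = k₁k₂/(k₁+k₂) = 22.27 N/m
T = 2π√(m/k_eq) = 2π√(0.9/22.27) = 1.263 s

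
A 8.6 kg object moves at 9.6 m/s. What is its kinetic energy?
KE = ½mv² = ½×8.6×9.6² = 396.288 J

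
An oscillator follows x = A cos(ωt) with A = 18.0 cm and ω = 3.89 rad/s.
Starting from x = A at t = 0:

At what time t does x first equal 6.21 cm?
cos(ωt) = x/A = 6.21/18.0 = 0.345
ωt = arccos(0.345) = 1.219 rad
t = 1.219/3.89 = 0.3133 s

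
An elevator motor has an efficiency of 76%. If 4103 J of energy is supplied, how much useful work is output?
W_out = η × W_in = 0.76 × 4103 = 3118.3 J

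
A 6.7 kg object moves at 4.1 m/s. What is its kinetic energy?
KE = ½mv² = ½×6.7×4.1² = 56.3135 J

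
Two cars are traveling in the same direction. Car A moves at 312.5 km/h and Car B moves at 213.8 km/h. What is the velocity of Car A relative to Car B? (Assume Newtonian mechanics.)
v_rel = v_A - v_B = 312.5 - 213.8 = 98.7 km/h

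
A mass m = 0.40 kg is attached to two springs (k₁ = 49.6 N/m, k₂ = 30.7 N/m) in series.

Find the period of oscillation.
k_eq = k₁k₂/(k₁+k₂) = 18.96 N/m
T = 2π√(m/k_eq) = 2π√(0.4/18.96) = 0.9126 s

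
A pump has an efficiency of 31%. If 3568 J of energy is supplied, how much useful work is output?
W_out = η × W_in = 0.31 × 3568 = 1106.1 J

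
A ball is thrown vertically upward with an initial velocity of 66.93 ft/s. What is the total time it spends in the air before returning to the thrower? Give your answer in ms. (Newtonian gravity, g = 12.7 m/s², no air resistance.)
t_total = 2v₀/g (with unit conversion) = 3213.0 ms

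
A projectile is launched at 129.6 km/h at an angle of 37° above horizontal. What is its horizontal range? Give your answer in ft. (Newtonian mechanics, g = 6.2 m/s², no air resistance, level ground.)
R = v₀² sin(2θ) / g (with unit conversion) = 659.2 ft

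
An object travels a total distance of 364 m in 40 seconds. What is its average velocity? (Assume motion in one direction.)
v_avg = Δd / Δt = 364 / 40 = 9.1 m/s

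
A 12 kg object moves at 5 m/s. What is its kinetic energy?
KE = ½mv² = ½×12×5² = 150.0 J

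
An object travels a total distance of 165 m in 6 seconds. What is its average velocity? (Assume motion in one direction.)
v_avg = Δd / Δt = 165 / 6 = 27.5 m/s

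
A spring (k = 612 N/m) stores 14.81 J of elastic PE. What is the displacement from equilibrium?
PE = ½kx² → x = √(2PE/k) = √(2×14.81/612) = 0.22 m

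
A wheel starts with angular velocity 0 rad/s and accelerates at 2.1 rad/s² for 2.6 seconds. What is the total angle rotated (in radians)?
θ = ω₀t + ½αt² = 0×2.6 + ½×2.1×2.6² = 7.1 rad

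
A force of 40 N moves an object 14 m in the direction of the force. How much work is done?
W = Fd = 40×14 = 560.0 J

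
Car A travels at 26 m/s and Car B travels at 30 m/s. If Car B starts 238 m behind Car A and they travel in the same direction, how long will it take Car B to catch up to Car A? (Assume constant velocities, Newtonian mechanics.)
Relative speed: v_rel = 30 - 26 = 4 m/s
Time to catch: t = d₀/v_rel = 238/4 = 59.5 s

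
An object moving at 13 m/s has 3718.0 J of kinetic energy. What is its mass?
KE = ½mv² → m = 2KE/v² = 2×3718.0/13² = 44.0 kg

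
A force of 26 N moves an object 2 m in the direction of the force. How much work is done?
W = Fd = 26×2 = 52.0 J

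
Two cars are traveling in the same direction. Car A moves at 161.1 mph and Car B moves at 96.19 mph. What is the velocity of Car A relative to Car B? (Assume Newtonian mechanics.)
v_rel = v_A - v_B = 161.1 - 96.19 = 64.91 mph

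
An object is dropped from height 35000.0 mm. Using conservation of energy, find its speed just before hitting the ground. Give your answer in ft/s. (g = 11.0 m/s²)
mgh = ½mv² → v = √(2gh) = √(2×11.0×35) = 27.75 m/s = 91.04 ft/s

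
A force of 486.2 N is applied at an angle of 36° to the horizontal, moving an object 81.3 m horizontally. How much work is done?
W = Fd cosθ = 486.2×81.3×cos(36°) = 31979.0 J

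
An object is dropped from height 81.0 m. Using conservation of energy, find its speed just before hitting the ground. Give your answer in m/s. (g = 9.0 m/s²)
mgh = ½mv² → v = √(2gh) = √(2×9.0×81) = 38.18 m/s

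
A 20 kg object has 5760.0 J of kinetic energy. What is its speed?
KE = ½mv² → v = √(2KE/m) = √(2×5760.0/20) = 24.0 m/s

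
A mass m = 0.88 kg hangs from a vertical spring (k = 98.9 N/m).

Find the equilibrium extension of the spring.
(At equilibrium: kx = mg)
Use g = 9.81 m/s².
x_eq = mg/k = 0.88×9.81/98.9 = 0.08729 m = 8.729 cm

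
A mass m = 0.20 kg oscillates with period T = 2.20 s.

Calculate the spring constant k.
T = 2π√(m/k) → k = m(2π/T)² = 0.2×(2π/2.2)² = 1.631 N/m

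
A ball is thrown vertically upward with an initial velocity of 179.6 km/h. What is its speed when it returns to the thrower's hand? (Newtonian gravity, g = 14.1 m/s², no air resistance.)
By conservation of energy, the ball returns at the same speed = 179.6 km/h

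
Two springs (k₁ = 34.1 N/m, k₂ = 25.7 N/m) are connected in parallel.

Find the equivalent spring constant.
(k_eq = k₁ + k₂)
k_eq = k₁ + k₂ = 34.1 + 25.7 = 59.8 N/m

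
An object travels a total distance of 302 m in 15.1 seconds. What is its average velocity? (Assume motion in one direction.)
v_avg = Δd / Δt = 302 / 15.1 = 20.0 m/s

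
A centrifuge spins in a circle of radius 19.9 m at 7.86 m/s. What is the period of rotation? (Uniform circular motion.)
T = 2πr/v = 2π×19.9/7.86 = 15.91 s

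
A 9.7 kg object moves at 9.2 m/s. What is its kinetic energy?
KE = ½mv² = ½×9.7×9.2² = 410.504 J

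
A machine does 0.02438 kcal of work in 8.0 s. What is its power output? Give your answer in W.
P = W/t = 102 J / 8 s = 12.75 W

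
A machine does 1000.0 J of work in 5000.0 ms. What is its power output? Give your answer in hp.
P = W/t = 1000 J / 5 s = 200 W = 0.2682 hp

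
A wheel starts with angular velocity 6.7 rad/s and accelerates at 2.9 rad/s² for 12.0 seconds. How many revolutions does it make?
θ = ω₀t + ½αt² = 6.7×12.0 + ½×2.9×12.0² = 289.2 rad
Revolutions = θ/(2π) = 289.2/(2π) = 46.03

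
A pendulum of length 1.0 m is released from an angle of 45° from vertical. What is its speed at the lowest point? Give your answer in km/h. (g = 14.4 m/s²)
h = L(1 − cosθ) = 1.0×(1 − cos45°) = 0.2929 m
v = √(2gh) = √(2×14.4×0.2929) = 2.904 m/s = 10.46 km/h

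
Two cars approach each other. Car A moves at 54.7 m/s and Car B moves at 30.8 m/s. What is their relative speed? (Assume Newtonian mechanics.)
v_rel = v_A + v_B = 54.7 + 30.8 = 85.5 m/s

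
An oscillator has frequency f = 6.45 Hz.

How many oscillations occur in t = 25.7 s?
n = f×t = 6.45×25.7 = 165.8 oscillations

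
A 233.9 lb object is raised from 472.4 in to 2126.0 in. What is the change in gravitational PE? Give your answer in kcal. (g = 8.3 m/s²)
ΔPE = mg(h₂ − h₁) = 106.1 kg × 8.3 m/s² × (54 − 12) m = 3.699e+04 J = 8.84 kcal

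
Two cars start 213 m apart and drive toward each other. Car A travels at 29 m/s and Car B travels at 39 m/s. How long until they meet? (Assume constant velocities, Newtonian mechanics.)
Combined speed: v_combined = 29 + 39 = 68 m/s
Time to meet: t = d/68 = 213/68 = 3.13 s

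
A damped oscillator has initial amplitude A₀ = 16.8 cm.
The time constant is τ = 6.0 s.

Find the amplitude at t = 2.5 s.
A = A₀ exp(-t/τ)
A = A₀ exp(−t/τ) = 16.8×exp(−2.5/6.0) = 11.08 cm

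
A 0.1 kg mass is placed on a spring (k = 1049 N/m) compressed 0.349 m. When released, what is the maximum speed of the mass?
½kx² = ½mv² → v = x√(k/m) = 0.349×√(1049/0.1) = 35.74 m/s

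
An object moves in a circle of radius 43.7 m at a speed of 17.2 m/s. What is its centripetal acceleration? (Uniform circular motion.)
a_c = v²/r = 17.2²/43.7 = 295.84/43.7 = 6.77 m/s²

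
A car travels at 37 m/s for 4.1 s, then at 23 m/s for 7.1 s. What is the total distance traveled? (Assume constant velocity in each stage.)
d₁ = v₁t₁ = 37 × 4.1 = 151.7 m
d₂ = v₂t₂ = 23 × 7.1 = 163.3 m
d_total = 151.7 + 163.3 = 315.0 m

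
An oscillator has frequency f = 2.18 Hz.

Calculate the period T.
T = 1/f = 1/2.18 = 0.4587 s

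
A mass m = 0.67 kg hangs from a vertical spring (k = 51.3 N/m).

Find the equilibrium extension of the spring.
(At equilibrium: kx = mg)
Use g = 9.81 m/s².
x_eq = mg/k = 0.67×9.81/51.3 = 0.1281 m = 12.81 cm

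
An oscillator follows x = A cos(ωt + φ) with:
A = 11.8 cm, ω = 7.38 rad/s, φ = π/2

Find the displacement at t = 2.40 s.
x = A cos(ωt + φ) = 11.8×cos(7.38×2.4 + π/2) = 10.71 cm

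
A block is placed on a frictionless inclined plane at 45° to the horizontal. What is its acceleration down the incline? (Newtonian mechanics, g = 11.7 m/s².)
a = g sin(θ) = 11.7 × sin(45°) = 11.7 × 0.7071 = 8.27 m/s²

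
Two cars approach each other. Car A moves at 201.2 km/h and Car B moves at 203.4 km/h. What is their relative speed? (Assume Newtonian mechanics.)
v_rel = v_A + v_B = 201.2 + 203.4 = 404.6 km/h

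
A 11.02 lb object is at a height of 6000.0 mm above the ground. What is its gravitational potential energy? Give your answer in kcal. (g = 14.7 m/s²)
PE = mgh = 4.999 kg × 14.7 m/s² × 6 m = 440.9 J = 0.1054 kcal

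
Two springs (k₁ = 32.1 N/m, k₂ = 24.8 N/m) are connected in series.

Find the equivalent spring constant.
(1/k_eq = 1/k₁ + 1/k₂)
1/k_eq = 1/32.1 + 1/24.8 = 0.071475; k_eq = 13.99 N/m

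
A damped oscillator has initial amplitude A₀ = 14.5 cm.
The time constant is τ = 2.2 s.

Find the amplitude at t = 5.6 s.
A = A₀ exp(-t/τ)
A = A₀ exp(−t/τ) = 14.5×exp(−5.6/2.2) = 1.137 cm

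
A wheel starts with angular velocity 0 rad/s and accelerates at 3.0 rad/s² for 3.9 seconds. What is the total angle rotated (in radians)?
θ = ω₀t + ½αt² = 0×3.9 + ½×3.0×3.9² = 22.81 rad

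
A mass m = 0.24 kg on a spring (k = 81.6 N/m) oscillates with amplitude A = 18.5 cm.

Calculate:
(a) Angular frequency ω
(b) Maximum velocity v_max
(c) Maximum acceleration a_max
ω = √(k/m) = √(81.6/0.24) = 18.44 rad/s
v_max = ωA = 18.44×0.185 = 3.411 m/s
a_max = ω²A = 18.44²×0.185 = 62.9 m/s²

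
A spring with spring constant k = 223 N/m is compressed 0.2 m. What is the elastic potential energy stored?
PE = ½kx² = ½×223×0.2² = 4.46 J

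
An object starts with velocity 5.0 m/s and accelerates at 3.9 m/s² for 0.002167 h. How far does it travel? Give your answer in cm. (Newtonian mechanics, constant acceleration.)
d = v₀t + ½at² (with unit conversion) = 15770.0 cm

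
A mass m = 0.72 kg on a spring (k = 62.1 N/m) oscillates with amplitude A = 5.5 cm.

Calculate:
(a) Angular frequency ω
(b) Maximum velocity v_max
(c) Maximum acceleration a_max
ω = √(k/m) = √(62.1/0.72) = 9.287 rad/s
v_max = ωA = 9.287×0.055 = 0.5108 m/s
a_max = ω²A = 9.287²×0.055 = 4.744 m/s²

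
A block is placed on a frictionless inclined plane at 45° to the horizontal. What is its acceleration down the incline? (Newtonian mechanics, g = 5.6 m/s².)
a = g sin(θ) = 5.6 × sin(45°) = 5.6 × 0.7071 = 3.96 m/s²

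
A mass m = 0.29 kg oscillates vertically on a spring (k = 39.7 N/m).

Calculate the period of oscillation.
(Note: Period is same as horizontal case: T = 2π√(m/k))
T = 2π√(m/k) = 2π√(0.29/39.7) = 0.537 s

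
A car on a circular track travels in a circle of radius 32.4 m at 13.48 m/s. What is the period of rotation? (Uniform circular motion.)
T = 2πr/v = 2π×32.4/13.48 = 15.1 s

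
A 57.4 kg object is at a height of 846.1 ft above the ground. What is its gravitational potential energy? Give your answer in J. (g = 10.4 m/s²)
PE = mgh = 57.4 kg × 10.4 m/s² × 257.9 m = 1.54e+05 J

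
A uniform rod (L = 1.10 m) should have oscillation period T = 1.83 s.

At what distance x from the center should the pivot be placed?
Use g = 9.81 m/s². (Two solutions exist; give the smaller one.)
T = 2π√((L²/12 + x²)/(gx)). Let c = T²g/(4π²) = 0.8322.
x² − cx + L²/12 = 0 → x = (c − √(c² − L²/3))/2 = 0.1472 m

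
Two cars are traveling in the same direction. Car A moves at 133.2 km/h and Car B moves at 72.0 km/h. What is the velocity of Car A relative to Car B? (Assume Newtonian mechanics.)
v_rel = v_A - v_B = 133.2 - 72.0 = 61.2 km/h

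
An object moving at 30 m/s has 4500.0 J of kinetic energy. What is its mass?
KE = ½mv² → m = 2KE/v² = 2×4500.0/30² = 10.0 kg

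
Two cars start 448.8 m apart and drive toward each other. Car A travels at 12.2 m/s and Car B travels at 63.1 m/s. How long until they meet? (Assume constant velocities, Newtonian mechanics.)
Combined speed: v_combined = 12.2 + 63.1 = 75.3 m/s
Time to meet: t = d/75.3 = 448.8/75.3 = 5.96 s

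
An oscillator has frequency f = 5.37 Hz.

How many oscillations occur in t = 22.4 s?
n = f×t = 5.37×22.4 = 120.3 oscillations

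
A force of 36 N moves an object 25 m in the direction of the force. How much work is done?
W = Fd = 36×25 = 900.0 J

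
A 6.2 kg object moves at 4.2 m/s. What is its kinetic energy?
KE = ½mv² = ½×6.2×4.2² = 54.684 J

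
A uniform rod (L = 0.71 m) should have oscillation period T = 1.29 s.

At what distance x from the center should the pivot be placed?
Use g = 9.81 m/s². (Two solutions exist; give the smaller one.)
T = 2π√((L²/12 + x²)/(gx)). Let c = T²g/(4π²) = 0.4135.
x² − cx + L²/12 = 0 → x = (c − √(c² − L²/3))/2 = 0.1796 m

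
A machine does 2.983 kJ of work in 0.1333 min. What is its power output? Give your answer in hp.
P = W/t = 2983 J / 7.998 s = 373 W = 0.5002 hp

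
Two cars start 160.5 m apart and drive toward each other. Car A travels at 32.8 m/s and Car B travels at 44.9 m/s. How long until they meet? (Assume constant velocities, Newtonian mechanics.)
Combined speed: v_combined = 32.8 + 44.9 = 77.7 m/s
Time to meet: t = d/77.7 = 160.5/77.7 = 2.07 s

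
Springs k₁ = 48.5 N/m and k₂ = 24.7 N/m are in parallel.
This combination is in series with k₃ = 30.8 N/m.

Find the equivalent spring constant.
k₁₂ = k₁ + k₂ = 73.2 N/m (parallel)
1/k_eq = 1/k₁₂ + 1/k₃ → k_eq = 21.68 N/m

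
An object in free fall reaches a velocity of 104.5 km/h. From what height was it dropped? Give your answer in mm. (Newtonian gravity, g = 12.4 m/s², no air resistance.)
h = v²/(2g) (with unit conversion) = 33980.0 mm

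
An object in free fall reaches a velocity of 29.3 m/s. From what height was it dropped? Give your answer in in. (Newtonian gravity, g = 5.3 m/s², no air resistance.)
h = v²/(2g) (with unit conversion) = 3189.0 in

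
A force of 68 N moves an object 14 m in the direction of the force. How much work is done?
W = Fd = 68×14 = 952.0 J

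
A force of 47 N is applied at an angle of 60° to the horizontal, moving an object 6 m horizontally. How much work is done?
W = Fd cosθ = 47×6×cos(60°) = 141.0 J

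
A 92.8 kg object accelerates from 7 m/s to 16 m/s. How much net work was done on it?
W_net = ΔKE = ½m(v₂² − v₁²) = ½×92.8×(16² − 7²) = 9604.8 J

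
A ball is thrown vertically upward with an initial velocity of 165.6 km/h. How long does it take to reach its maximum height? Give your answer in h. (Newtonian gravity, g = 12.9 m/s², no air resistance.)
t_up = v₀/g (with unit conversion) = 0.0009905 h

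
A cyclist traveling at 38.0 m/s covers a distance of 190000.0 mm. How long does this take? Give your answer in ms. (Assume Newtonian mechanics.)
t = d/v (with unit conversion) = 5000.0 ms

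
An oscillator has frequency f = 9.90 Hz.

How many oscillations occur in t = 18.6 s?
n = f×t = 9.9×18.6 = 184.1 oscillations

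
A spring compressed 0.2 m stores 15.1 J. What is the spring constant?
PE = ½kx² → k = 2PE/x² = 2×15.1/0.2² = 755.0 N/m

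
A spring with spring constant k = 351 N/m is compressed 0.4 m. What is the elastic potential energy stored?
PE = ½kx² = ½×351×0.4² = 28.08 J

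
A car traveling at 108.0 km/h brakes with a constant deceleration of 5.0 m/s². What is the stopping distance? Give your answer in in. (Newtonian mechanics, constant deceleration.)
d = v₀² / (2a) (with unit conversion) = 3543.0 in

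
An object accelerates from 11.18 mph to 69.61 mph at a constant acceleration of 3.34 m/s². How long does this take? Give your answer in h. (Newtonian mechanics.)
t = (v - v₀)/a (with unit conversion) = 0.002172 h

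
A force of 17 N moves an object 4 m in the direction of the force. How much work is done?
W = Fd = 17×4 = 68.0 J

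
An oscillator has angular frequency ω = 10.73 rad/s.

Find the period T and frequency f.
T = 2π/ω = 2π/10.73 = 0.5856 s; f = ω/2π = 1.708 Hz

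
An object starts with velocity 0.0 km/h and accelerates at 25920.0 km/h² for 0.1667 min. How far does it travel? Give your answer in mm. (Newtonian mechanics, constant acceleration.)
d = v₀t + ½at² (with unit conversion) = 100000.0 mm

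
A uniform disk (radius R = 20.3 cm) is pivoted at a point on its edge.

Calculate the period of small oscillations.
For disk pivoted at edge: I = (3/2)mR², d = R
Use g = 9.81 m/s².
I/m = (3/2)R² = 0.06181 m²; d = R = 0.203 m
T = 2π√((3/2)R²/(gR)) = 2π√(3R/(2g)) = 1.107 s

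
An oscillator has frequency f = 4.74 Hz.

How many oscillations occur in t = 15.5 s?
n = f×t = 4.74×15.5 = 73.47 oscillations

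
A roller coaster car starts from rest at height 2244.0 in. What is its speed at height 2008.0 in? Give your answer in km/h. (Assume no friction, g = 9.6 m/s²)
mgh₁ = ½mv₂² + mgh₂ → v₂ = √(2g(h₁−h₂)) = √(2×9.6×(57−51)) = 10.73 m/s = 38.62 km/h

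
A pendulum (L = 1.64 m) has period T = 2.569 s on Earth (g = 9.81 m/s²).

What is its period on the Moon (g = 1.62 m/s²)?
T = 2π√(L/g), so T_moon/T_earth = √(g_earth/g_moon)
T_moon = 2π√(1.64/1.62) = 6.322 s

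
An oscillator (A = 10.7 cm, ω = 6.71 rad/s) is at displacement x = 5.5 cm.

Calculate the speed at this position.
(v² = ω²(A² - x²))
v = ω√(A² − x²) = 6.71×√(0.107² − 0.055²) = 0.6159 m/s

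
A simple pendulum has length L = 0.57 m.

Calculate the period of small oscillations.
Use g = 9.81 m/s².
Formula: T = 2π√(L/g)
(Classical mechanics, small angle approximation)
T = 2π√(L/g) = 2π√(0.57/9.81) = 1.515 s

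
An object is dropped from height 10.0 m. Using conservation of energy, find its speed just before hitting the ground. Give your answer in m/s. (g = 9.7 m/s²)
mgh = ½mv² → v = √(2gh) = √(2×9.7×10) = 13.93 m/s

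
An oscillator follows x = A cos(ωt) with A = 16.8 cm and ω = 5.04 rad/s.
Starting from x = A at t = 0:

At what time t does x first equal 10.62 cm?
cos(ωt) = x/A = 10.62/16.8 = 0.6321
ωt = arccos(0.6321) = 0.8865 rad
t = 0.8865/5.04 = 0.1759 s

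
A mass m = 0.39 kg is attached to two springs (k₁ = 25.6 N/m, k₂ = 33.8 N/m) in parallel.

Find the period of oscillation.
k_eq = k₁+k₂ = 59.4 N/m
T = 2π√(m/k_eq) = 2π√(0.39/59.4) = 0.5091 s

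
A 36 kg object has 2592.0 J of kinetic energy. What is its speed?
KE = ½mv² → v = √(2KE/m) = √(2×2592.0/36) = 12.0 m/s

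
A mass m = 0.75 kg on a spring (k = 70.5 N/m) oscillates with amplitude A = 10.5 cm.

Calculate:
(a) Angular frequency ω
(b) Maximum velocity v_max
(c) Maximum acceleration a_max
ω = √(k/m) = √(70.5/0.75) = 9.695 rad/s
v_max = ωA = 9.695×0.105 = 1.018 m/s
a_max = ω²A = 9.695²×0.105 = 9.87 m/s²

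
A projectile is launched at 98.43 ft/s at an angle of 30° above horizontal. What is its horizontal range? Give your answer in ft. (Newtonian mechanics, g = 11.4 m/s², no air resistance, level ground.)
R = v₀² sin(2θ) / g (with unit conversion) = 224.3 ft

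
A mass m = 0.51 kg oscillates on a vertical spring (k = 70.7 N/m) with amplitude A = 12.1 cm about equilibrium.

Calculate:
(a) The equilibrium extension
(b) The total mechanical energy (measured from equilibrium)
x_eq = mg/k = 0.51×9.81/70.7 = 0.07077 m = 7.077 cm
E = ½kA² = ½×70.7×(0.121)² = 0.5176 J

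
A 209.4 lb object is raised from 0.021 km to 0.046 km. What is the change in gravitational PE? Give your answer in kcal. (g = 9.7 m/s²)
ΔPE = mg(h₂ − h₁) = 94.98 kg × 9.7 m/s² × (46 − 21) m = 2.303e+04 J = 5.505 kcal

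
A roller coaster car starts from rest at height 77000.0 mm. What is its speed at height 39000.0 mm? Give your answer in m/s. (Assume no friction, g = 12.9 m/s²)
mgh₁ = ½mv₂² + mgh₂ → v₂ = √(2g(h₁−h₂)) = √(2×12.9×(77−39)) = 31.31 m/s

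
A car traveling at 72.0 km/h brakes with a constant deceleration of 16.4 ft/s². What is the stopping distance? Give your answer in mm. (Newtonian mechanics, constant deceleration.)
d = v₀² / (2a) (with unit conversion) = 40010.0 mm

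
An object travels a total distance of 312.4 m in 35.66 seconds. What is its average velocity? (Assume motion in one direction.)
v_avg = Δd / Δt = 312.4 / 35.66 = 8.76 m/s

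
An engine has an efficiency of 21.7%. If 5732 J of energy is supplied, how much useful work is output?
W_out = η × W_in = 0.217 × 5732 = 1243.8 J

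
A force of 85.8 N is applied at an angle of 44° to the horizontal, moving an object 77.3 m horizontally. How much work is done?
W = Fd cosθ = 85.8×77.3×cos(44°) = 4770.9 J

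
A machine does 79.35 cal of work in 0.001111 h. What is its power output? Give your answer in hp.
P = W/t = 332 J / 4 s = 83.01 W = 0.1113 hp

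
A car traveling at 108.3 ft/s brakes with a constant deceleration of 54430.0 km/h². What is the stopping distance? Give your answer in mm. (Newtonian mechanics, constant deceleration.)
d = v₀² / (2a) (with unit conversion) = 129700.0 mm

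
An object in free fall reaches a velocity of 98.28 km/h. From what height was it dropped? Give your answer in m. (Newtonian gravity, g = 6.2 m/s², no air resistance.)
h = v²/(2g) (with unit conversion) = 60.1 m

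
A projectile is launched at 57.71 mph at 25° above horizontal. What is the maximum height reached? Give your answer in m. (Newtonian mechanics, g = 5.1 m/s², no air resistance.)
H = v₀²sin²(θ)/(2g) (with unit conversion) = 11.65 m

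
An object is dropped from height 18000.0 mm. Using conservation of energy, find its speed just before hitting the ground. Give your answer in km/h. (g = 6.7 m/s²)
mgh = ½mv² → v = √(2gh) = √(2×6.7×18) = 15.53 m/s = 55.91 km/h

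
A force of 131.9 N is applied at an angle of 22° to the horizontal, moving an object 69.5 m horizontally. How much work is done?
W = Fd cosθ = 131.9×69.5×cos(22°) = 8499.5 J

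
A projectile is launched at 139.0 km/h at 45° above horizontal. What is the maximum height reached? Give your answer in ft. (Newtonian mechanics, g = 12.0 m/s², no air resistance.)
H = v₀²sin²(θ)/(2g) (with unit conversion) = 101.9 ft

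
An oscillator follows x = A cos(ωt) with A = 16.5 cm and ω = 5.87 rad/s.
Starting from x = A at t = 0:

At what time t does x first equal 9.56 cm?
cos(ωt) = x/A = 9.56/16.5 = 0.5794
ωt = arccos(0.5794) = 0.9528 rad
t = 0.9528/5.87 = 0.1623 s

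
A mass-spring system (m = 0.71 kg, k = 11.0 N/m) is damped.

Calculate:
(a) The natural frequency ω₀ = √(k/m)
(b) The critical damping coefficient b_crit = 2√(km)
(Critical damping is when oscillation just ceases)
ω₀ = √(k/m) = √(11.0/0.71) = 3.936 rad/s
b_crit = 2√(km) = 2√(11.0×0.71) = 5.589 kg/s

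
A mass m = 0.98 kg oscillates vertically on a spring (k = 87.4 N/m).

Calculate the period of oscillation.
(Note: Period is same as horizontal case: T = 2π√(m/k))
T = 2π√(m/k) = 2π√(0.98/87.4) = 0.6653 s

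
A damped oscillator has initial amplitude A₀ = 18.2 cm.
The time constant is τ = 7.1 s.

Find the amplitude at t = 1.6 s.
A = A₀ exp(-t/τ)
A = A₀ exp(−t/τ) = 18.2×exp(−1.6/7.1) = 14.53 cm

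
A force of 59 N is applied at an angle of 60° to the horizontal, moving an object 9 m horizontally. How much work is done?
W = Fd cosθ = 59×9×cos(60°) = 265.5 J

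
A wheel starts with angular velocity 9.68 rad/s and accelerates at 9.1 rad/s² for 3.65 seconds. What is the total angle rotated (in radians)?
θ = ω₀t + ½αt² = 9.68×3.65 + ½×9.1×3.65² = 95.95 rad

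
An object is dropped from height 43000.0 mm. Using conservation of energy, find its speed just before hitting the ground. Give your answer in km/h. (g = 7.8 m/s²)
mgh = ½mv² → v = √(2gh) = √(2×7.8×43) = 25.9 m/s = 93.24 km/h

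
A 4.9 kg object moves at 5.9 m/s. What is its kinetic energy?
KE = ½mv² = ½×4.9×5.9² = 85.2845 J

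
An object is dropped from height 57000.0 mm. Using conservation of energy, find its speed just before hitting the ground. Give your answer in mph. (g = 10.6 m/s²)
mgh = ½mv² → v = √(2gh) = √(2×10.6×57) = 34.76 m/s = 77.76 mph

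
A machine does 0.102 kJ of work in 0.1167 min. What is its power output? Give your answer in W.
P = W/t = 102 J / 7.002 s = 14.57 W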